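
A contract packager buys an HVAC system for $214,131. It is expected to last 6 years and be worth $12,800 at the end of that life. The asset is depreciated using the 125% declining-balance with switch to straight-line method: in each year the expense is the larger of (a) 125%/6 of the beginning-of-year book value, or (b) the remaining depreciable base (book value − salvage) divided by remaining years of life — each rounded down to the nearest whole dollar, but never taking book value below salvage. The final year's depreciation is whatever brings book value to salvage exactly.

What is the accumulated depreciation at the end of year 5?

$170,979

Depreciable base = $214,131 − $12,800 = $201,331.
Year 1: DB = ⌊$214,131 × 125%/6⌋ = $44,610; SL = ⌊$201,331/6⌋ = $33,555 → take DB $44,610. Book value $169,521.
Year 2: DB = ⌊$169,521 × 125%/6⌋ = $35,316; SL = ⌊$156,721/5⌋ = $31,344 → take DB $35,316. Book value $134,205.
Year 3: DB = ⌊$134,205 × 125%/6⌋ = $27,959; SL = ⌊$121,405/4⌋ = $30,351 → take SL $30,351. Book value $103,854.
Year 4: DB = ⌊$103,854 × 125%/6⌋ = $21,636; SL = ⌊$91,054/3⌋ = $30,351 → take SL $30,351. Book value $73,503.
Year 5: DB = ⌊$73,503 × 125%/6⌋ = $15,313; SL = ⌊$60,703/2⌋ = $30,351 → take SL $30,351. Book value $43,152.
Accumulated through year 5 = $214,131 − $43,152 = $170,979.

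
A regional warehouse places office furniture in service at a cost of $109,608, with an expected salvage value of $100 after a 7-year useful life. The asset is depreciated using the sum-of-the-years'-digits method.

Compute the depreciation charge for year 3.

$19,555

Depreciable base = $109,608 − $100 = $109,508.
Sum of the years' digits = 7+6+5+4+3+2+1 = 28.
Year 1: $109,508 × 7/28 = $27,377. Book value $82,231.
Year 2: $109,508 × 6/28 = $23,466. Book value $58,765.
Year 3: $109,508 × 5/28 = $19,555. Book value $39,210.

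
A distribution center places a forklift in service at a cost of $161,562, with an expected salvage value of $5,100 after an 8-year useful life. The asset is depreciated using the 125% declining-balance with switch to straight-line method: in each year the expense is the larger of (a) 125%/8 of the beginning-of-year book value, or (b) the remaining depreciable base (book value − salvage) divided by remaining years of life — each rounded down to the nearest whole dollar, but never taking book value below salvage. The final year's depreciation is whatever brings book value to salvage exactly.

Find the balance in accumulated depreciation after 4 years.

$83,182

Depreciable base = $161,562 − $5,100 = $156,462.
Year 1: DB = ⌊$161,562 × 125%/8⌋ = $25,244; SL = ⌊$156,462/8⌋ = $19,557 → take DB $25,244. Book value $136,318.
Year 2: DB = ⌊$136,318 × 125%/8⌋ = $21,299; SL = ⌊$131,218/7⌋ = $18,745 → take DB $21,299. Book value $115,019.
Year 3: DB = ⌊$115,019 × 125%/8⌋ = $17,971; SL = ⌊$109,919/6⌋ = $18,319 → take SL $18,319. Book value $96,700.
Year 4: DB = ⌊$96,700 × 125%/8⌋ = $15,109; SL = ⌊$91,600/5⌋ = $18,320 → take SL $18,320. Book value $78,380.
Accumulated through year 4 = $161,562 − $78,380 = $83,182.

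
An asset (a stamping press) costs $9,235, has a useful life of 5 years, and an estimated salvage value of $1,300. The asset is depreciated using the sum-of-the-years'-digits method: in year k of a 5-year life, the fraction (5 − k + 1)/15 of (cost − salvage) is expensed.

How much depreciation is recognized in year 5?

$529

Depreciable base = $9,235 − $1,300 = $7,935.
Sum of the years' digits = 5+4+3+2+1 = 15.
Year 1: $7,935 × 5/15 = $2,645. Book value $6,590.
Year 2: $7,935 × 4/15 = $2,116. Book value $4,474.
Year 3: $7,935 × 3/15 = $1,587. Book value $2,887.
Year 4: $7,935 × 2/15 = $1,058. Book value $1,829.
Year 5: $7,935 × 1/15 = $529. Book value $1,300.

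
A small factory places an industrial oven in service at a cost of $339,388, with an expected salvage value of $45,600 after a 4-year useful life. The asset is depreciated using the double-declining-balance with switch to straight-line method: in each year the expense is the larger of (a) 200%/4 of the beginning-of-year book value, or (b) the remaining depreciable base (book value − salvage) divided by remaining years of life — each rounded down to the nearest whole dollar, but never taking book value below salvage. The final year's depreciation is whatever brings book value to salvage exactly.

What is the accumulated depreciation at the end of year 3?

Depreciable base = $339,388 − $45,600 = $293,788.
Year 1: DB = ⌊$339,388 × 200%/4⌋ = $169,694; SL = ⌊$293,788/4⌋ = $73,447 → take DB $169,694. Book value $169,694.
Year 2: DB = ⌊$169,694 × 200%/4⌋ = $84,847; SL = ⌊$124,094/3⌋ = $41,364 → take DB $84,847. Book value $84,847.
Year 3: DB = ⌊$84,847 × 200%/4⌋ = $42,423; SL = ⌊$39,247/2⌋ = $19,623 → take DB $42,423, capped at $39,247. Book value $45,600.
Accumulated through year 3 = $339,388 − $45,600 = $293,788.

$293,788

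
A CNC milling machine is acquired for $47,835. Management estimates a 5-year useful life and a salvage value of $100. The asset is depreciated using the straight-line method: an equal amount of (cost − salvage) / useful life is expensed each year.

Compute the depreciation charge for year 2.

Depreciable base = $47,835 − $100 = $47,735.
Annual expense = $47,735 / 5 = $9,547.

$9,547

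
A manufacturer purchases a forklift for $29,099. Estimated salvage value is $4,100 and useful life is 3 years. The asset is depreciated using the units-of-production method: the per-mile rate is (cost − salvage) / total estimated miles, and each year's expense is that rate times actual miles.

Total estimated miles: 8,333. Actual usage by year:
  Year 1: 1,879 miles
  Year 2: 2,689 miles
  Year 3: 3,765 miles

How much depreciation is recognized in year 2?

$8,067

Depreciable base = $29,099 − $4,100 = $24,999.
Rate = $24,999 / 8,333 miles = $3 per mile.
Year 1: 1,879 × $3 = $5,637. Book value $23,462.
Year 2: 2,689 × $3 = $8,067. Book value $15,395.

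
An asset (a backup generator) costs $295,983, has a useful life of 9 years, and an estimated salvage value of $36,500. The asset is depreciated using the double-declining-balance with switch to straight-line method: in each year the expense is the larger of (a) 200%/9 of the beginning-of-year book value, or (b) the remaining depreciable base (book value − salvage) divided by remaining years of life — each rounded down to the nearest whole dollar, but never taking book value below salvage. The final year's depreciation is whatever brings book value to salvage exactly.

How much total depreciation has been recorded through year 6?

Depreciable base = $295,983 − $36,500 = $259,483.
Year 1: DB = ⌊$295,983 × 200%/9⌋ = $65,774; SL = ⌊$259,483/9⌋ = $28,831 → take DB $65,774. Book value $230,209.
Year 2: DB = ⌊$230,209 × 200%/9⌋ = $51,157; SL = ⌊$193,709/8⌋ = $24,213 → take DB $51,157. Book value $179,052.
Year 3: DB = ⌊$179,052 × 200%/9⌋ = $39,789; SL = ⌊$142,552/7⌋ = $20,364 → take DB $39,789. Book value $139,263.
Year 4: DB = ⌊$139,263 × 200%/9⌋ = $30,947; SL = ⌊$102,763/6⌋ = $17,127 → take DB $30,947. Book value $108,316.
Year 5: DB = ⌊$108,316 × 200%/9⌋ = $24,070; SL = ⌊$71,816/5⌋ = $14,363 → take DB $24,070. Book value $84,246.
Year 6: DB = ⌊$84,246 × 200%/9⌋ = $18,721; SL = ⌊$47,746/4⌋ = $11,936 → take DB $18,721. Book value $65,525.
Accumulated through year 6 = $295,983 − $65,525 = $230,458.

$230,458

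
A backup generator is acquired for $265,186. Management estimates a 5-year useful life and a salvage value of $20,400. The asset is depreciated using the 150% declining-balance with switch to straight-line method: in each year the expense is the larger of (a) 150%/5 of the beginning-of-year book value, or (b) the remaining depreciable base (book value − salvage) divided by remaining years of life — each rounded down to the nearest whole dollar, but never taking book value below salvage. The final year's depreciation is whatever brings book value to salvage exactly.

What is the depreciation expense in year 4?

$35,280

Depreciable base = $265,186 − $20,400 = $244,786.
Year 1: DB = ⌊$265,186 × 150%/5⌋ = $79,555; SL = ⌊$244,786/5⌋ = $48,957 → take DB $79,555. Book value $185,631.
Year 2: DB = ⌊$185,631 × 150%/5⌋ = $55,689; SL = ⌊$165,231/4⌋ = $41,307 → take DB $55,689. Book value $129,942.
Year 3: DB = ⌊$129,942 × 150%/5⌋ = $38,982; SL = ⌊$109,542/3⌋ = $36,514 → take DB $38,982. Book value $90,960.
Year 4: DB = ⌊$90,960 × 150%/5⌋ = $27,288; SL = ⌊$70,560/2⌋ = $35,280 → take SL $35,280. Book value $55,680.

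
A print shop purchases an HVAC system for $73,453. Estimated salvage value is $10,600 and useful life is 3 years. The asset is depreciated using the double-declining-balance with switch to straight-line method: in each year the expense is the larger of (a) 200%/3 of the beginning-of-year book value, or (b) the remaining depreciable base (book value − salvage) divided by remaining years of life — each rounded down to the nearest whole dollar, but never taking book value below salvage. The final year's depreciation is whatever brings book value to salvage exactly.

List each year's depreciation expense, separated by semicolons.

$48,968; $13,885; $0

Depreciable base = $73,453 − $10,600 = $62,853.
Year 1: DB = ⌊$73,453 × 200%/3⌋ = $48,968; SL = ⌊$62,853/3⌋ = $20,951 → take DB $48,968. Book value $24,485.
Year 2: DB = ⌊$24,485 × 200%/3⌋ = $16,323; SL = ⌊$13,885/2⌋ = $6,942 → take DB $16,323, capped at $13,885. Book value $10,600.
Year 3 (final): $10,600 − $10,600 = $0. Book value $10,600.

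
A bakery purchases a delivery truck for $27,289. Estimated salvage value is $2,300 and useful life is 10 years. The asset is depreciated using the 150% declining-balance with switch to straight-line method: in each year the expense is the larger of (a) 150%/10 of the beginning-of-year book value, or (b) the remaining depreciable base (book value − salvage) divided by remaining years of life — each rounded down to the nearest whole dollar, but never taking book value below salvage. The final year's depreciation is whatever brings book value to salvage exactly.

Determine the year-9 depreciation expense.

Depreciable base = $27,289 − $2,300 = $24,989.
Year 1: DB = ⌊$27,289 × 150%/10⌋ = $4,093; SL = ⌊$24,989/10⌋ = $2,498 → take DB $4,093. Book value $23,196.
Year 2: DB = ⌊$23,196 × 150%/10⌋ = $3,479; SL = ⌊$20,896/9⌋ = $2,321 → take DB $3,479. Book value $19,717.
Year 3: DB = ⌊$19,717 × 150%/10⌋ = $2,957; SL = ⌊$17,417/8⌋ = $2,177 → take DB $2,957. Book value $16,760.
Year 4: DB = ⌊$16,760 × 150%/10⌋ = $2,514; SL = ⌊$14,460/7⌋ = $2,065 → take DB $2,514. Book value $14,246.
Year 5: DB = ⌊$14,246 × 150%/10⌋ = $2,136; SL = ⌊$11,946/6⌋ = $1,991 → take DB $2,136. Book value $12,110.
Year 6: DB = ⌊$12,110 × 150%/10⌋ = $1,816; SL = ⌊$9,810/5⌋ = $1,962 → take SL $1,962. Book value $10,148.
Year 7: DB = ⌊$10,148 × 150%/10⌋ = $1,522; SL = ⌊$7,848/4⌋ = $1,962 → take SL $1,962. Book value $8,186.
Year 8: DB = ⌊$8,186 × 150%/10⌋ = $1,227; SL = ⌊$5,886/3⌋ = $1,962 → take SL $1,962. Book value $6,224.
Year 9: DB = ⌊$6,224 × 150%/10⌋ = $933; SL = ⌊$3,924/2⌋ = $1,962 → take SL $1,962. Book value $4,262.

$1,962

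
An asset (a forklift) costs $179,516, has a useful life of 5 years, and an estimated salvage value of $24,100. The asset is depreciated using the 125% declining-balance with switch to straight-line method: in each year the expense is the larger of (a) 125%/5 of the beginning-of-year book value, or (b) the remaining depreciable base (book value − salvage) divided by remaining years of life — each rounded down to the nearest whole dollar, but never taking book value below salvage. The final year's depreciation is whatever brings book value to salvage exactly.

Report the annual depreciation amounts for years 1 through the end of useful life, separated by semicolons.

Depreciable base = $179,516 − $24,100 = $155,416.
Year 1: DB = ⌊$179,516 × 125%/5⌋ = $44,879; SL = ⌊$155,416/5⌋ = $31,083 → take DB $44,879. Book value $134,637.
Year 2: DB = ⌊$134,637 × 125%/5⌋ = $33,659; SL = ⌊$110,537/4⌋ = $27,634 → take DB $33,659. Book value $100,978.
Year 3: DB = ⌊$100,978 × 125%/5⌋ = $25,244; SL = ⌊$76,878/3⌋ = $25,626 → take SL $25,626. Book value $75,352.
Year 4: DB = ⌊$75,352 × 125%/5⌋ = $18,838; SL = ⌊$51,252/2⌋ = $25,626 → take SL $25,626. Book value $49,726.
Year 5 (final): $49,726 − $24,100 = $25,626. Book value $24,100.

$44,879; $33,659; $25,626; $25,626; $25,626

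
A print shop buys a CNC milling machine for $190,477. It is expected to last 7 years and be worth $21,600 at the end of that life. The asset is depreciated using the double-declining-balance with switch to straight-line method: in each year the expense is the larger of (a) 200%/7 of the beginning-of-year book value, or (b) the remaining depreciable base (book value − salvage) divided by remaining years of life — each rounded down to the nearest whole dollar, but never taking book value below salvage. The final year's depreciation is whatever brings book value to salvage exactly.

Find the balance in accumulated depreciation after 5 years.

$155,059

Depreciable base = $190,477 − $21,600 = $168,877.
Year 1: DB = ⌊$190,477 × 200%/7⌋ = $54,422; SL = ⌊$168,877/7⌋ = $24,125 → take DB $54,422. Book value $136,055.
Year 2: DB = ⌊$136,055 × 200%/7⌋ = $38,872; SL = ⌊$114,455/6⌋ = $19,075 → take DB $38,872. Book value $97,183.
Year 3: DB = ⌊$97,183 × 200%/7⌋ = $27,766; SL = ⌊$75,583/5⌋ = $15,116 → take DB $27,766. Book value $69,417.
Year 4: DB = ⌊$69,417 × 200%/7⌋ = $19,833; SL = ⌊$47,817/4⌋ = $11,954 → take DB $19,833. Book value $49,584.
Year 5: DB = ⌊$49,584 × 200%/7⌋ = $14,166; SL = ⌊$27,984/3⌋ = $9,328 → take DB $14,166. Book value $35,418.
Accumulated through year 5 = $190,477 − $35,418 = $155,059.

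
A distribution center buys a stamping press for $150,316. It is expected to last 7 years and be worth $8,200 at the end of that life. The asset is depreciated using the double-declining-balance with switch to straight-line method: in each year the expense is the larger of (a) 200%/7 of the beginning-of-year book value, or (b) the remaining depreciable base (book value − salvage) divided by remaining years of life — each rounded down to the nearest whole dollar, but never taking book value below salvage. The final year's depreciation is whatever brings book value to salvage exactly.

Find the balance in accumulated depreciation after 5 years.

Depreciable base = $150,316 − $8,200 = $142,116.
Year 1: DB = ⌊$150,316 × 200%/7⌋ = $42,947; SL = ⌊$142,116/7⌋ = $20,302 → take DB $42,947. Book value $107,369.
Year 2: DB = ⌊$107,369 × 200%/7⌋ = $30,676; SL = ⌊$99,169/6⌋ = $16,528 → take DB $30,676. Book value $76,693.
Year 3: DB = ⌊$76,693 × 200%/7⌋ = $21,912; SL = ⌊$68,493/5⌋ = $13,698 → take DB $21,912. Book value $54,781.
Year 4: DB = ⌊$54,781 × 200%/7⌋ = $15,651; SL = ⌊$46,581/4⌋ = $11,645 → take DB $15,651. Book value $39,130.
Year 5: DB = ⌊$39,130 × 200%/7⌋ = $11,180; SL = ⌊$30,930/3⌋ = $10,310 → take DB $11,180. Book value $27,950.
Accumulated through year 5 = $150,316 − $27,950 = $122,366.

$122,366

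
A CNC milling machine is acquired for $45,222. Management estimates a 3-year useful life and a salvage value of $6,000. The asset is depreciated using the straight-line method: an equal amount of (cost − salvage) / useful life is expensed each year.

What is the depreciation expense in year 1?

$13,074

Depreciable base = $45,222 − $6,000 = $39,222.
Annual expense = $39,222 / 3 = $13,074.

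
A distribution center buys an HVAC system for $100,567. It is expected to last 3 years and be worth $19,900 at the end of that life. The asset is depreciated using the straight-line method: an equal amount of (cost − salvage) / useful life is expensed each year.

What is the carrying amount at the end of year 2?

Depreciable base = $100,567 − $19,900 = $80,667.
Annual expense = $80,667 / 3 = $26,889.
End of year 1: book value $73,678.
End of year 2: book value $46,789.

$46,789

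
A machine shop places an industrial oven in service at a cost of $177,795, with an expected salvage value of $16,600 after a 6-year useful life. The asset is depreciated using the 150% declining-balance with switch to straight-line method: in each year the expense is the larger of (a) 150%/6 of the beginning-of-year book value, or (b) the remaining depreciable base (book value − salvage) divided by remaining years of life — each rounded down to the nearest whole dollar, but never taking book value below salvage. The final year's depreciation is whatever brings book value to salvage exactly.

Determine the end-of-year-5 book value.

Depreciable base = $177,795 − $16,600 = $161,195.
Year 1: DB = ⌊$177,795 × 150%/6⌋ = $44,448; SL = ⌊$161,195/6⌋ = $26,865 → take DB $44,448. Book value $133,347.
Year 2: DB = ⌊$133,347 × 150%/6⌋ = $33,336; SL = ⌊$116,747/5⌋ = $23,349 → take DB $33,336. Book value $100,011.
Year 3: DB = ⌊$100,011 × 150%/6⌋ = $25,002; SL = ⌊$83,411/4⌋ = $20,852 → take DB $25,002. Book value $75,009.
Year 4: DB = ⌊$75,009 × 150%/6⌋ = $18,752; SL = ⌊$58,409/3⌋ = $19,469 → take SL $19,469. Book value $55,540.
Year 5: DB = ⌊$55,540 × 150%/6⌋ = $13,885; SL = ⌊$38,940/2⌋ = $19,470 → take SL $19,470. Book value $36,070.

$36,070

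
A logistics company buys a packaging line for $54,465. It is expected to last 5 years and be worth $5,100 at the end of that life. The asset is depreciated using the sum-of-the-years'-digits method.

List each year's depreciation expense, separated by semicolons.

Depreciable base = $54,465 − $5,100 = $49,365.
Sum of the years' digits = 5+4+3+2+1 = 15.
Year 1: $49,365 × 5/15 = $16,455. Book value $38,010.
Year 2: $49,365 × 4/15 = $13,164. Book value $24,846.
Year 3: $49,365 × 3/15 = $9,873. Book value $14,973.
Year 4: $49,365 × 2/15 = $6,582. Book value $8,391.
Year 5: $49,365 × 1/15 = $3,291. Book value $5,100.

$16,455; $13,164; $9,873; $6,582; $3,291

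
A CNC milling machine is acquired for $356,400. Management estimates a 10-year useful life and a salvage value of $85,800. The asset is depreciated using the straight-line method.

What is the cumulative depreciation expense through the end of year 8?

$216,480

Depreciable base = $356,400 − $85,800 = $270,600.
Annual expense = $270,600 / 10 = $27,060.
End of year 1: book value $329,340.
End of year 2: book value $302,280.
End of year 3: book value $275,220.
End of year 4: book value $248,160.
End of year 5: book value $221,100.
End of year 6: book value $194,040.
End of year 7: book value $166,980.
End of year 8: book value $139,920.
Accumulated through year 8 = $356,400 − $139,920 = $216,480.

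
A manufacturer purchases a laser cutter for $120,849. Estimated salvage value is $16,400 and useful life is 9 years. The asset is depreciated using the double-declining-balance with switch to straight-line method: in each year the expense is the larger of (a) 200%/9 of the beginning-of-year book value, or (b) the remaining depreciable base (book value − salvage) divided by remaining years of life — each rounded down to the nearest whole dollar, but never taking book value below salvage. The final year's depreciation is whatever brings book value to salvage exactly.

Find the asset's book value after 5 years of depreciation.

Depreciable base = $120,849 − $16,400 = $104,449.
Year 1: DB = ⌊$120,849 × 200%/9⌋ = $26,855; SL = ⌊$104,449/9⌋ = $11,605 → take DB $26,855. Book value $93,994.
Year 2: DB = ⌊$93,994 × 200%/9⌋ = $20,887; SL = ⌊$77,594/8⌋ = $9,699 → take DB $20,887. Book value $73,107.
Year 3: DB = ⌊$73,107 × 200%/9⌋ = $16,246; SL = ⌊$56,707/7⌋ = $8,101 → take DB $16,246. Book value $56,861.
Year 4: DB = ⌊$56,861 × 200%/9⌋ = $12,635; SL = ⌊$40,461/6⌋ = $6,743 → take DB $12,635. Book value $44,226.
Year 5: DB = ⌊$44,226 × 200%/9⌋ = $9,828; SL = ⌊$27,826/5⌋ = $5,565 → take DB $9,828. Book value $34,398.

$34,398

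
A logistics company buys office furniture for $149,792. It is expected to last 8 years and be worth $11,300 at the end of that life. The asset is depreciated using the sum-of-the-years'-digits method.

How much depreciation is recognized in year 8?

$3,847

Depreciable base = $149,792 − $11,300 = $138,492.
Sum of the years' digits = 8+7+6+5+4+3+2+1 = 36.
Year 1: $138,492 × 8/36 = $30,776. Book value $119,016.
Year 2: $138,492 × 7/36 = $26,929. Book value $92,087.
Year 3: $138,492 × 6/36 = $23,082. Book value $69,005.
Year 4: $138,492 × 5/36 = $19,235. Book value $49,770.
Year 5: $138,492 × 4/36 = $15,388. Book value $34,382.
Year 6: $138,492 × 3/36 = $11,541. Book value $22,841.
Year 7: $138,492 × 2/36 = $7,694. Book value $15,147.
Year 8: $138,492 × 1/36 = $3,847. Book value $11,300.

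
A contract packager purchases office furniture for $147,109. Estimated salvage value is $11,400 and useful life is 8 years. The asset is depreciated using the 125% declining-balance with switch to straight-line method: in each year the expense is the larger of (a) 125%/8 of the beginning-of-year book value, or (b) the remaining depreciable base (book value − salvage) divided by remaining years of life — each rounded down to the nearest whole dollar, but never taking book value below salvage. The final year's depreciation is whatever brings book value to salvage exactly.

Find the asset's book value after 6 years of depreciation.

$42,187

Depreciable base = $147,109 − $11,400 = $135,709.
Year 1: DB = ⌊$147,109 × 125%/8⌋ = $22,985; SL = ⌊$135,709/8⌋ = $16,963 → take DB $22,985. Book value $124,124.
Year 2: DB = ⌊$124,124 × 125%/8⌋ = $19,394; SL = ⌊$112,724/7⌋ = $16,103 → take DB $19,394. Book value $104,730.
Year 3: DB = ⌊$104,730 × 125%/8⌋ = $16,364; SL = ⌊$93,330/6⌋ = $15,555 → take DB $16,364. Book value $88,366.
Year 4: DB = ⌊$88,366 × 125%/8⌋ = $13,807; SL = ⌊$76,966/5⌋ = $15,393 → take SL $15,393. Book value $72,973.
Year 5: DB = ⌊$72,973 × 125%/8⌋ = $11,402; SL = ⌊$61,573/4⌋ = $15,393 → take SL $15,393. Book value $57,580.
Year 6: DB = ⌊$57,580 × 125%/8⌋ = $8,996; SL = ⌊$46,180/3⌋ = $15,393 → take SL $15,393. Book value $42,187.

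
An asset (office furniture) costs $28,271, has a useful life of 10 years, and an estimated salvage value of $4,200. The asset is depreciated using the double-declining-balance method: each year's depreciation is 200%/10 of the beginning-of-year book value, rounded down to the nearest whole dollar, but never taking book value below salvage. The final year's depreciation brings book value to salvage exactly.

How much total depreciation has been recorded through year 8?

$23,527

Depreciable base = $28,271 − $4,200 = $24,071.
Year 1: ⌊$28,271 × 200%/10⌋ = $5,654. Book value $22,617.
Year 2: ⌊$22,617 × 200%/10⌋ = $4,523. Book value $18,094.
Year 3: ⌊$18,094 × 200%/10⌋ = $3,618. Book value $14,476.
Year 4: ⌊$14,476 × 200%/10⌋ = $2,895. Book value $11,581.
Year 5: ⌊$11,581 × 200%/10⌋ = $2,316. Book value $9,265.
Year 6: ⌊$9,265 × 200%/10⌋ = $1,853. Book value $7,412.
Year 7: ⌊$7,412 × 200%/10⌋ = $1,482. Book value $5,930.
Year 8: ⌊$5,930 × 200%/10⌋ = $1,186. Book value $4,744.
Accumulated through year 8 = $28,271 − $4,744 = $23,527.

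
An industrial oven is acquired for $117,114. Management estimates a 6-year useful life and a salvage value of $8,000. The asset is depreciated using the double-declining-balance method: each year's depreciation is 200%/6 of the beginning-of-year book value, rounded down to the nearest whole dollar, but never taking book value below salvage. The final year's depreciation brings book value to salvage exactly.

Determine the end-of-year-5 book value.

Depreciable base = $117,114 − $8,000 = $109,114.
Year 1: ⌊$117,114 × 200%/6⌋ = $39,038. Book value $78,076.
Year 2: ⌊$78,076 × 200%/6⌋ = $26,025. Book value $52,051.
Year 3: ⌊$52,051 × 200%/6⌋ = $17,350. Book value $34,701.
Year 4: ⌊$34,701 × 200%/6⌋ = $11,567. Book value $23,134.
Year 5: ⌊$23,134 × 200%/6⌋ = $7,711. Book value $15,423.

$15,423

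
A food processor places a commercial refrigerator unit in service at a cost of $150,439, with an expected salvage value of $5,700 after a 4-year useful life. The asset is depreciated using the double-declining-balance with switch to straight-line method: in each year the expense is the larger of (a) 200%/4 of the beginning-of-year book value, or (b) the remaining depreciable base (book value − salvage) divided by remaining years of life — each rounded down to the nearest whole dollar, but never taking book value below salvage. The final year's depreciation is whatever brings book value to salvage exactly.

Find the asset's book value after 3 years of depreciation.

$18,805

Depreciable base = $150,439 − $5,700 = $144,739.
Year 1: DB = ⌊$150,439 × 200%/4⌋ = $75,219; SL = ⌊$144,739/4⌋ = $36,184 → take DB $75,219. Book value $75,220.
Year 2: DB = ⌊$75,220 × 200%/4⌋ = $37,610; SL = ⌊$69,520/3⌋ = $23,173 → take DB $37,610. Book value $37,610.
Year 3: DB = ⌊$37,610 × 200%/4⌋ = $18,805; SL = ⌊$31,910/2⌋ = $15,955 → take DB $18,805. Book value $18,805.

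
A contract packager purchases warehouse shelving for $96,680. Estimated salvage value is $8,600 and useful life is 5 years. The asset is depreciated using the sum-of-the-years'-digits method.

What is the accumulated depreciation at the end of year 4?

Depreciable base = $96,680 − $8,600 = $88,080.
Sum of the years' digits = 5+4+3+2+1 = 15.
Year 1: $88,080 × 5/15 = $29,360. Book value $67,320.
Year 2: $88,080 × 4/15 = $23,488. Book value $43,832.
Year 3: $88,080 × 3/15 = $17,616. Book value $26,216.
Year 4: $88,080 × 2/15 = $11,744. Book value $14,472.
Accumulated through year 4 = $96,680 − $14,472 = $82,208.

$82,208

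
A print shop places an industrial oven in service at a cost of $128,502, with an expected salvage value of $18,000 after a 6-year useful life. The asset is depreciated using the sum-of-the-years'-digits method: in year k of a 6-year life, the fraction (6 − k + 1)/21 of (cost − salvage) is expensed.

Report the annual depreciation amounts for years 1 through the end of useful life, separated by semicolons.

$31,572; $26,310; $21,048; $15,786; $10,524; $5,262

Depreciable base = $128,502 − $18,000 = $110,502.
Sum of the years' digits = 6+5+4+3+2+1 = 21.
Year 1: $110,502 × 6/21 = $31,572. Book value $96,930.
Year 2: $110,502 × 5/21 = $26,310. Book value $70,620.
Year 3: $110,502 × 4/21 = $21,048. Book value $49,572.
Year 4: $110,502 × 3/21 = $15,786. Book value $33,786.
Year 5: $110,502 × 2/21 = $10,524. Book value $23,262.
Year 6: $110,502 × 1/21 = $5,262. Book value $18,000.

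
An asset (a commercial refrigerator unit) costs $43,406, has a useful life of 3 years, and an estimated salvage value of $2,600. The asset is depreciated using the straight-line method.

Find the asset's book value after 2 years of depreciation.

Depreciable base = $43,406 − $2,600 = $40,806.
Annual expense = $40,806 / 3 = $13,602.
End of year 1: book value $29,804.
End of year 2: book value $16,202.

$16,202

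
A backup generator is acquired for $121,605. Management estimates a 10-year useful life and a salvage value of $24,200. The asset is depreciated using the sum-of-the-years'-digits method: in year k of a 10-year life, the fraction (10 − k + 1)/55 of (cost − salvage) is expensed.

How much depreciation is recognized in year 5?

Depreciable base = $121,605 − $24,200 = $97,405.
Sum of the years' digits = 10+9+8+7+6+5+4+3+2+1 = 55.
Year 1: $97,405 × 10/55 = $17,710. Book value $103,895.
Year 2: $97,405 × 9/55 = $15,939. Book value $87,956.
Year 3: $97,405 × 8/55 = $14,168. Book value $73,788.
Year 4: $97,405 × 7/55 = $12,397. Book value $61,391.
Year 5: $97,405 × 6/55 = $10,626. Book value $50,765.

$10,626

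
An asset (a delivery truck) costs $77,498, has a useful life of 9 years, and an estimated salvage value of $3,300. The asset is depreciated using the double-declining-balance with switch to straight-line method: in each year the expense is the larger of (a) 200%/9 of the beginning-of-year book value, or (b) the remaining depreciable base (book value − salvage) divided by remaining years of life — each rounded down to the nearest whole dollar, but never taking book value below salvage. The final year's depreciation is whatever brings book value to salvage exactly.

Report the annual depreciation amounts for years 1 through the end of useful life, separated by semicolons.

Depreciable base = $77,498 − $3,300 = $74,198.
Year 1: DB = ⌊$77,498 × 200%/9⌋ = $17,221; SL = ⌊$74,198/9⌋ = $8,244 → take DB $17,221. Book value $60,277.
Year 2: DB = ⌊$60,277 × 200%/9⌋ = $13,394; SL = ⌊$56,977/8⌋ = $7,122 → take DB $13,394. Book value $46,883.
Year 3: DB = ⌊$46,883 × 200%/9⌋ = $10,418; SL = ⌊$43,583/7⌋ = $6,226 → take DB $10,418. Book value $36,465.
Year 4: DB = ⌊$36,465 × 200%/9⌋ = $8,103; SL = ⌊$33,165/6⌋ = $5,527 → take DB $8,103. Book value $28,362.
Year 5: DB = ⌊$28,362 × 200%/9⌋ = $6,302; SL = ⌊$25,062/5⌋ = $5,012 → take DB $6,302. Book value $22,060.
Year 6: DB = ⌊$22,060 × 200%/9⌋ = $4,902; SL = ⌊$18,760/4⌋ = $4,690 → take DB $4,902. Book value $17,158.
Year 7: DB = ⌊$17,158 × 200%/9⌋ = $3,812; SL = ⌊$13,858/3⌋ = $4,619 → take SL $4,619. Book value $12,539.
Year 8: DB = ⌊$12,539 × 200%/9⌋ = $2,786; SL = ⌊$9,239/2⌋ = $4,619 → take SL $4,619. Book value $7,920.
Year 9 (final): $7,920 − $3,300 = $4,620. Book value $3,300.

$17,221; $13,394; $10,418; $8,103; $6,302; $4,902; $4,619; $4,619; $4,620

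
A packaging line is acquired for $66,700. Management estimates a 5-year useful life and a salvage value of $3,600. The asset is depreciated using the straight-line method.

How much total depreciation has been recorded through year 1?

Depreciable base = $66,700 − $3,600 = $63,100.
Annual expense = $63,100 / 5 = $12,620.
End of year 1: book value $54,080.
Accumulated through year 1 = $66,700 − $54,080 = $12,620.

$12,620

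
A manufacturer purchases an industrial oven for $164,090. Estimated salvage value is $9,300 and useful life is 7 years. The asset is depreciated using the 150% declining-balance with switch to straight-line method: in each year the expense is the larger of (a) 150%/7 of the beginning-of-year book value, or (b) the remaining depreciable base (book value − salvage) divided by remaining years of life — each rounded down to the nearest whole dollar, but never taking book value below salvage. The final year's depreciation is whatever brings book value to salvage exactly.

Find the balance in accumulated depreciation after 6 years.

$137,216

Depreciable base = $164,090 − $9,300 = $154,790.
Year 1: DB = ⌊$164,090 × 150%/7⌋ = $35,162; SL = ⌊$154,790/7⌋ = $22,112 → take DB $35,162. Book value $128,928.
Year 2: DB = ⌊$128,928 × 150%/7⌋ = $27,627; SL = ⌊$119,628/6⌋ = $19,938 → take DB $27,627. Book value $101,301.
Year 3: DB = ⌊$101,301 × 150%/7⌋ = $21,707; SL = ⌊$92,001/5⌋ = $18,400 → take DB $21,707. Book value $79,594.
Year 4: DB = ⌊$79,594 × 150%/7⌋ = $17,055; SL = ⌊$70,294/4⌋ = $17,573 → take SL $17,573. Book value $62,021.
Year 5: DB = ⌊$62,021 × 150%/7⌋ = $13,290; SL = ⌊$52,721/3⌋ = $17,573 → take SL $17,573. Book value $44,448.
Year 6: DB = ⌊$44,448 × 150%/7⌋ = $9,524; SL = ⌊$35,148/2⌋ = $17,574 → take SL $17,574. Book value $26,874.
Accumulated through year 6 = $164,090 − $26,874 = $137,216.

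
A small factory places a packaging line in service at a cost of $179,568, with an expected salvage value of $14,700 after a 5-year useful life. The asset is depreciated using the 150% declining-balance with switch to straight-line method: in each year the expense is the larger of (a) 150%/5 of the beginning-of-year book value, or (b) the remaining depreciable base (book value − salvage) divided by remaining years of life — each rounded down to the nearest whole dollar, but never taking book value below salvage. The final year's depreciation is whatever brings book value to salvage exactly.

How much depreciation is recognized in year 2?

Depreciable base = $179,568 − $14,700 = $164,868.
Year 1: DB = ⌊$179,568 × 150%/5⌋ = $53,870; SL = ⌊$164,868/5⌋ = $32,973 → take DB $53,870. Book value $125,698.
Year 2: DB = ⌊$125,698 × 150%/5⌋ = $37,709; SL = ⌊$110,998/4⌋ = $27,749 → take DB $37,709. Book value $87,989.

$37,709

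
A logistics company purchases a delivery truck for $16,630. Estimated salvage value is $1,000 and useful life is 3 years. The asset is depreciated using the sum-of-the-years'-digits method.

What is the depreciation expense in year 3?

$2,605

Depreciable base = $16,630 − $1,000 = $15,630.
Sum of the years' digits = 3+2+1 = 6.
Year 1: $15,630 × 3/6 = $7,815. Book value $8,815.
Year 2: $15,630 × 2/6 = $5,210. Book value $3,605.
Year 3: $15,630 × 1/6 = $2,605. Book value $1,000.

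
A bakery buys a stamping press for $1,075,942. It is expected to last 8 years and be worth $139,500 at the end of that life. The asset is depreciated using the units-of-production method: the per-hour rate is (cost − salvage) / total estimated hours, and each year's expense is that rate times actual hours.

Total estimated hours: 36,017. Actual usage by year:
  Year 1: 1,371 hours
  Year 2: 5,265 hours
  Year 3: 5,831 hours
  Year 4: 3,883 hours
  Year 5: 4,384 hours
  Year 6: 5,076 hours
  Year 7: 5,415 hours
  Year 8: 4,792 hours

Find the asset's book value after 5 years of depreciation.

Depreciable base = $1,075,942 − $139,500 = $936,442.
Rate = $936,442 / 36,017 hours = $26 per hour.
Year 1: 1,371 × $26 = $35,646. Book value $1,040,296.
Year 2: 5,265 × $26 = $136,890. Book value $903,406.
Year 3: 5,831 × $26 = $151,606. Book value $751,800.
Year 4: 3,883 × $26 = $100,958. Book value $650,842.
Year 5: 4,384 × $26 = $113,984. Book value $536,858.

$536,858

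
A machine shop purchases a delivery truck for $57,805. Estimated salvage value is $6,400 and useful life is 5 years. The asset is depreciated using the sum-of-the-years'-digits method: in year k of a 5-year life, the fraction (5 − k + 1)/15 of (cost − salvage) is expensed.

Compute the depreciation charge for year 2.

$13,708

Depreciable base = $57,805 − $6,400 = $51,405.
Sum of the years' digits = 5+4+3+2+1 = 15.
Year 1: $51,405 × 5/15 = $17,135. Book value $40,670.
Year 2: $51,405 × 4/15 = $13,708. Book value $26,962.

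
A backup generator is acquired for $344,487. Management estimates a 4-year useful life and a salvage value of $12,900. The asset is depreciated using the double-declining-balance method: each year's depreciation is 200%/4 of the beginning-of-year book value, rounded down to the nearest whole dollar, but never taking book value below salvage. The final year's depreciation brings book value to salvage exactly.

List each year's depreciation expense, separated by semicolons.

$172,243; $86,122; $43,061; $30,161

Depreciable base = $344,487 − $12,900 = $331,587.
Year 1: ⌊$344,487 × 200%/4⌋ = $172,243. Book value $172,244.
Year 2: ⌊$172,244 × 200%/4⌋ = $86,122. Book value $86,122.
Year 3: ⌊$86,122 × 200%/4⌋ = $43,061. Book value $43,061.
Year 4 (final): $43,061 − $12,900 = $30,161. Book value $12,900.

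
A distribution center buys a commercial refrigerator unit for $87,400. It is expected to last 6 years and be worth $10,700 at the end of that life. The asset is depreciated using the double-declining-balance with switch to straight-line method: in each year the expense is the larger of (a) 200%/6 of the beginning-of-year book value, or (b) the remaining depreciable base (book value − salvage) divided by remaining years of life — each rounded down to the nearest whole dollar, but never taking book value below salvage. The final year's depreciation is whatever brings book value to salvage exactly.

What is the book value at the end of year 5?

Depreciable base = $87,400 − $10,700 = $76,700.
Year 1: DB = ⌊$87,400 × 200%/6⌋ = $29,133; SL = ⌊$76,700/6⌋ = $12,783 → take DB $29,133. Book value $58,267.
Year 2: DB = ⌊$58,267 × 200%/6⌋ = $19,422; SL = ⌊$47,567/5⌋ = $9,513 → take DB $19,422. Book value $38,845.
Year 3: DB = ⌊$38,845 × 200%/6⌋ = $12,948; SL = ⌊$28,145/4⌋ = $7,036 → take DB $12,948. Book value $25,897.
Year 4: DB = ⌊$25,897 × 200%/6⌋ = $8,632; SL = ⌊$15,197/3⌋ = $5,065 → take DB $8,632. Book value $17,265.
Year 5: DB = ⌊$17,265 × 200%/6⌋ = $5,755; SL = ⌊$6,565/2⌋ = $3,282 → take DB $5,755. Book value $11,510.

$11,510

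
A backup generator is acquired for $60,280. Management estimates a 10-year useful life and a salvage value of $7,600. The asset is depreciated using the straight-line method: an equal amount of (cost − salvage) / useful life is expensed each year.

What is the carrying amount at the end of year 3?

Depreciable base = $60,280 − $7,600 = $52,680.
Annual expense = $52,680 / 10 = $5,268.
End of year 1: book value $55,012.
End of year 2: book value $49,744.
End of year 3: book value $44,476.

$44,476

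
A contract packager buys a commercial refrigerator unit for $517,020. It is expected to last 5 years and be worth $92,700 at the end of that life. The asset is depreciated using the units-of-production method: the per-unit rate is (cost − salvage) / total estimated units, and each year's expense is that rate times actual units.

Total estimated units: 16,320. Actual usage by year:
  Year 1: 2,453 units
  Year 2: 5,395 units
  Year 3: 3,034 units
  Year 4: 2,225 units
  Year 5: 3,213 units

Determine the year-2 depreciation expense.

Depreciable base = $517,020 − $92,700 = $424,320.
Rate = $424,320 / 16,320 units = $26 per unit.
Year 1: 2,453 × $26 = $63,778. Book value $453,242.
Year 2: 5,395 × $26 = $140,270. Book value $312,972.

$140,270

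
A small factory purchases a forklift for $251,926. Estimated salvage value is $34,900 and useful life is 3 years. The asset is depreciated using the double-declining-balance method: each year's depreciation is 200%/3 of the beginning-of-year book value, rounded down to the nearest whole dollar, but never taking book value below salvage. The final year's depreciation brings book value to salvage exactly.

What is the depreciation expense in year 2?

$49,076

Depreciable base = $251,926 − $34,900 = $217,026.
Year 1: ⌊$251,926 × 200%/3⌋ = $167,950. Book value $83,976.
Year 2: ⌊$83,976 × 200%/3⌋ = $55,984, capped at $49,076. Book value $34,900.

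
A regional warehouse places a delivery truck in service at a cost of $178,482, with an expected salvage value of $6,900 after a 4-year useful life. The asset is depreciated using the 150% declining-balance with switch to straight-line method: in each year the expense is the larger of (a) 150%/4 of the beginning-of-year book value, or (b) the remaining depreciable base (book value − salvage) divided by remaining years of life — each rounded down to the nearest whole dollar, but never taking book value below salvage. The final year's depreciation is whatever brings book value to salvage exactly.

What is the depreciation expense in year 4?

$31,410

Depreciable base = $178,482 − $6,900 = $171,582.
Year 1: DB = ⌊$178,482 × 150%/4⌋ = $66,930; SL = ⌊$171,582/4⌋ = $42,895 → take DB $66,930. Book value $111,552.
Year 2: DB = ⌊$111,552 × 150%/4⌋ = $41,832; SL = ⌊$104,652/3⌋ = $34,884 → take DB $41,832. Book value $69,720.
Year 3: DB = ⌊$69,720 × 150%/4⌋ = $26,145; SL = ⌊$62,820/2⌋ = $31,410 → take SL $31,410. Book value $38,310.
Year 4 (final): $38,310 − $6,900 = $31,410. Book value $6,900.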